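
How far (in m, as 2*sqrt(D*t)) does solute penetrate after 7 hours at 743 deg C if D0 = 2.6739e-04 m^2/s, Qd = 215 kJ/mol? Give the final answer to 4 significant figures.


Step 1: D = D0 * exp(-Qd/(R*T))
T = 1016.15 K
D = 2.6739e-04 * exp(-215e3 / (8.314 * 1016.15)) = 2.37021e-15 m^2/s
Step 2: L = 2*sqrt(D*t)
t = 7 h = 25200 s
L = 2*sqrt(2.37021e-15 * 25200) = 1.546e-05 m


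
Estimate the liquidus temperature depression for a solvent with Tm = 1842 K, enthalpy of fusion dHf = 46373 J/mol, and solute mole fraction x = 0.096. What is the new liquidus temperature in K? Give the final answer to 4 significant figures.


dT = R*Tm^2*x / dHf
dT = 8.314 * 1842^2 * 0.096 / 46373
dT = 58.3976 K
T_new = 1842 - 58.3976 = 1784 K


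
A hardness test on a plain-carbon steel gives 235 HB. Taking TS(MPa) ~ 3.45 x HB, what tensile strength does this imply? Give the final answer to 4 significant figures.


TS (MPa) = 3.45 * HB
TS = 3.45 * 235
TS = 810.8 MPa


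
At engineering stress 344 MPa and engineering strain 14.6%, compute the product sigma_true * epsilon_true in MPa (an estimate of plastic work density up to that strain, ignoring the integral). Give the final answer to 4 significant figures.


sigma_true = sigma_eng * (1 + epsilon_eng)
sigma_true = 344 * (1 + 0.146) = 394.224 MPa
epsilon_true = ln(1 + epsilon_eng)
epsilon_true = ln(1 + 0.146) = 0.136278
sigma_true * epsilon_true = 394.224 * 0.136278 = 53.72 MPa


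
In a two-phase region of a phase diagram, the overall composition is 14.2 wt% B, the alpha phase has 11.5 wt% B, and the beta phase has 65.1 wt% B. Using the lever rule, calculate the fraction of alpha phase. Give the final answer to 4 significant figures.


f_alpha = (C_beta - C0) / (C_beta - C_alpha)
f_alpha = (65.1 - 14.2) / (65.1 - 11.5)
f_alpha = 0.9496


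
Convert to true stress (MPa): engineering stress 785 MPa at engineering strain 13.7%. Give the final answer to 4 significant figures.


sigma_true = sigma_eng * (1 + epsilon_eng)
sigma_true = 785 * (1 + 0.137)
sigma_true = 892.5 MPa


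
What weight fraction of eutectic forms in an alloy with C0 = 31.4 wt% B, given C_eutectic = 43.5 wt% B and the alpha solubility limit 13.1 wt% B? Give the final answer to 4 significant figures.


f_primary = (C_e - C0) / (C_e - C_alpha_max)
f_primary = (43.5 - 31.4) / (43.5 - 13.1)
f_primary = 0.398026
f_eutectic = 1 - 0.398026 = 0.602


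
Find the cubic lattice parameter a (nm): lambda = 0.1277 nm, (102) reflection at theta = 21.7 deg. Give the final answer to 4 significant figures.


d = lambda / (2*sin(theta))
d = 0.1277 / (2*sin(21.7 deg))
d = 0.172686 nm
a = d * sqrt(h^2+k^2+l^2) = 0.172686 * sqrt(5)
a = 0.3861 nm


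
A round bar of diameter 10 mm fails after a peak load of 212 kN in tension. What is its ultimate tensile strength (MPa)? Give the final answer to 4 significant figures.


A0 = pi*(d/2)^2 = pi*(10/2)^2 = 78.5398 mm^2
UTS = F_max / A0 = 212*1000 / 78.5398
UTS = 2699 MPa


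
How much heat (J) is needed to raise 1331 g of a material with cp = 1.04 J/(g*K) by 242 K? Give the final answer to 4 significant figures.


Q = m * cp * dT
Q = 1331 * 1.04 * 242
Q = 335000 J


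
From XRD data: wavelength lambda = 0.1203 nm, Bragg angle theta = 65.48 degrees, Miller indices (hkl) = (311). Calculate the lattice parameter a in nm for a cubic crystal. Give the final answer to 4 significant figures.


d = lambda / (2*sin(theta))
d = 0.1203 / (2*sin(65.48 deg))
d = 0.0661122 nm
a = d * sqrt(h^2+k^2+l^2) = 0.0661122 * sqrt(11)
a = 0.2193 nm


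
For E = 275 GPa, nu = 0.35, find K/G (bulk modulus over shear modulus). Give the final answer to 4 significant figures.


G = E / (2*(1+nu))
G = 275 / (2*(1+0.35)) = 101.852 GPa
K = E / (3*(1-2*nu))
K = 275 / (3*(1-2*0.35)) = 305.556 GPa
K/G = 305.556 / 101.852 = 3


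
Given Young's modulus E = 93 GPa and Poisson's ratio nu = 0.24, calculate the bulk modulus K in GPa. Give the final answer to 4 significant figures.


K = E / (3*(1-2*nu))
K = 93 / (3*(1-2*0.24))
K = 59.62 GPa


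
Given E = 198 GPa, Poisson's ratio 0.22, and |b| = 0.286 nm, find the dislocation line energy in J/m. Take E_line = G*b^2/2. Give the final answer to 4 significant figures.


Step 1: G = E / (2*(1+nu))
G = 198 / (2*(1+0.22)) = 81.1475 GPa = 8.11475e+10 Pa
Step 2: E_line = G*b^2/2
b = 0.286 nm = 2.86e-10 m
E_line = 0.5 * 8.11475e+10 * (2.86e-10)^2 = 3.319e-09 J/m


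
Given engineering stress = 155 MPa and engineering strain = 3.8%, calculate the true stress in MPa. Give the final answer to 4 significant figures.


sigma_true = sigma_eng * (1 + epsilon_eng)
sigma_true = 155 * (1 + 0.038)
sigma_true = 160.9 MPa


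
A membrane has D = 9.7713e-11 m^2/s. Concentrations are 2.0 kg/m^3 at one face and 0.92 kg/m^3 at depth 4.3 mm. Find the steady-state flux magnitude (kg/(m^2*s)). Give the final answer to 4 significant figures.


J = -D * (dC/dx) = D * (C1 - C2) / dx
J = 9.7713e-11 * (2.0 - 0.92) / 4.3e-03
J = 2.454e-08 kg/(m^2*s)


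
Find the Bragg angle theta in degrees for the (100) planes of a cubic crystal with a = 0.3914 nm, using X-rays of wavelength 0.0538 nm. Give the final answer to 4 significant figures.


d = a / sqrt(h^2+k^2+l^2)
d = 0.3914 / sqrt(1) = 0.3914 nm
lambda = 2*d*sin(theta)  =>  sin(theta) = lambda / (2*d)
sin(theta) = 0.0538 / (2 * 0.3914) = 0.0687276
theta = 3.941 deg


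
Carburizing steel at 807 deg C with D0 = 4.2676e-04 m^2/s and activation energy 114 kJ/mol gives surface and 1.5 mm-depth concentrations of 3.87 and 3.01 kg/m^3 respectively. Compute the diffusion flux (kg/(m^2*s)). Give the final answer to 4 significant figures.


Step 1: D = D0 * exp(-Qd/(R*T))
T = 807 + 273.15 = 1080.15 K
D = 4.2676e-04 * exp(-114e3 / (8.314 * 1080.15)) = 1.30946e-09 m^2/s
Step 2: J = D * (C1 - C2) / dx
J = 1.30946e-09 * (3.87 - 3.01) / 1.5e-03
J = 7.508e-07 kg/(m^2*s)


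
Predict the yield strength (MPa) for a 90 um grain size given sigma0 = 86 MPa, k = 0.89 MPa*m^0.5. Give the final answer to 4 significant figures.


sigma_y = sigma0 + k / sqrt(d)
d = 90 um = 9e-05 m
sigma_y = 86 + 0.89 / sqrt(9e-05)
sigma_y = 179.8 MPa


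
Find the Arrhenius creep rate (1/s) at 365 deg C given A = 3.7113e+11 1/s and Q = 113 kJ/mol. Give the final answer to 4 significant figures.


rate = A * exp(-Q / (R*T))
T = 365 + 273.15 = 638.15 K
rate = 3.7113e+11 * exp(-113e3 / (8.314 * 638.15))
rate = 208.8 1/s


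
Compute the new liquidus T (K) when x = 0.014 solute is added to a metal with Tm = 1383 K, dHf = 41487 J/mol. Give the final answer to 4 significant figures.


dT = R*Tm^2*x / dHf
dT = 8.314 * 1383^2 * 0.014 / 41487
dT = 5.36624 K
T_new = 1383 - 5.36624 = 1378 K


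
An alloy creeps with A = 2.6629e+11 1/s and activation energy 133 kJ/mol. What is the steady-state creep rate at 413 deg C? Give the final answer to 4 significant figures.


rate = A * exp(-Q / (R*T))
T = 413 + 273.15 = 686.15 K
rate = 2.6629e+11 * exp(-133e3 / (8.314 * 686.15))
rate = 19.96 1/s


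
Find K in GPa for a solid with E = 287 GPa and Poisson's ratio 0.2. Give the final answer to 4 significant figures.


K = E / (3*(1-2*nu))
K = 287 / (3*(1-2*0.2))
K = 159.4 GPa


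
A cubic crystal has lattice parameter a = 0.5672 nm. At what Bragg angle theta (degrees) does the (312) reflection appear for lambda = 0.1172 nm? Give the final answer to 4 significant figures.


d = a / sqrt(h^2+k^2+l^2)
d = 0.5672 / sqrt(14) = 0.151591 nm
lambda = 2*d*sin(theta)  =>  sin(theta) = lambda / (2*d)
sin(theta) = 0.1172 / (2 * 0.151591) = 0.386568
theta = 22.74 deg


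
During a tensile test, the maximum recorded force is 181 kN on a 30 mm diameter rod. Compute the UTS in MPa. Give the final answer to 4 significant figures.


A0 = pi*(d/2)^2 = pi*(30/2)^2 = 706.858 mm^2
UTS = F_max / A0 = 181*1000 / 706.858
UTS = 256.1 MPa


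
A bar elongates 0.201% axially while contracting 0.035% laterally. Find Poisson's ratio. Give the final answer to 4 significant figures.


nu = -epsilon_lat / epsilon_axial
Lateral strain is contraction (negative), so using magnitudes:
nu = 0.035 / 0.201
nu = 0.1741


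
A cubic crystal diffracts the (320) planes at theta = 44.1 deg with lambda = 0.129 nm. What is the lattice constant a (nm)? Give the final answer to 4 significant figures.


d = lambda / (2*sin(theta))
d = 0.129 / (2*sin(44.1 deg))
d = 0.092684 nm
a = d * sqrt(h^2+k^2+l^2) = 0.092684 * sqrt(13)
a = 0.3342 nm


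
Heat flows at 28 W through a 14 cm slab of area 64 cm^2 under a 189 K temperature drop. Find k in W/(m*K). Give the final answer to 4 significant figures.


k = Q*L / (A*dT)
L = 0.14 m, A = 6.4e-03 m^2
k = 28 * 0.14 / (6.4e-03 * 189)
k = 3.241 W/(m*K)


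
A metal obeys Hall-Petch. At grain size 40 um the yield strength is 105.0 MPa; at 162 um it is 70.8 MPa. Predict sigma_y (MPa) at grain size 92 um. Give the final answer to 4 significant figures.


sigma_y = sigma0 + k / sqrt(d)
1/sqrt(d1) = 1/sqrt(4e-05) = 158.114;  1/sqrt(d2) = 78.5674
k = (sigma1 - sigma2) / (1/sqrt(d1) - 1/sqrt(d2)) = (105.0 - 70.8) / (158.114 - 78.5674) = 0.429937 MPa*m^0.5
sigma0 = sigma1 - k/sqrt(d1) = 105.0 - 0.429937*158.114 = 37.0209 MPa
sigma_y(d3) = 37.0209 + 0.429937 / sqrt(9.2e-05) = 81.85 MPa


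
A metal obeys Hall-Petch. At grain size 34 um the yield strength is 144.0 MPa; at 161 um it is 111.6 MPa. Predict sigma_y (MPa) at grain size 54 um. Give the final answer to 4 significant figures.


sigma_y = sigma0 + k / sqrt(d)
1/sqrt(d1) = 1/sqrt(3.4e-05) = 171.499;  1/sqrt(d2) = 78.811
k = (sigma1 - sigma2) / (1/sqrt(d1) - 1/sqrt(d2)) = (144.0 - 111.6) / (171.499 - 78.811) = 0.349562 MPa*m^0.5
sigma0 = sigma1 - k/sqrt(d1) = 144.0 - 0.349562*171.499 = 84.0507 MPa
sigma_y(d3) = 84.0507 + 0.349562 / sqrt(5.4e-05) = 131.6 MPa


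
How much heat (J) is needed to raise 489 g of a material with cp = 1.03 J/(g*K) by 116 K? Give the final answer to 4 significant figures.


Q = m * cp * dT
Q = 489 * 1.03 * 116
Q = 58430 J


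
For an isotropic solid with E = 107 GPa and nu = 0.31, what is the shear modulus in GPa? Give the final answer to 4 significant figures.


G = E / (2*(1+nu))
G = 107 / (2*(1+0.31))
G = 40.84 GPa


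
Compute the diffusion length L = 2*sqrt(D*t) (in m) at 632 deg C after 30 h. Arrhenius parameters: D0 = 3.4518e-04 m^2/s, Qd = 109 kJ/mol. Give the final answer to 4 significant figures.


Step 1: D = D0 * exp(-Qd/(R*T))
T = 905.15 K
D = 3.4518e-04 * exp(-109e3 / (8.314 * 905.15)) = 1.76855e-10 m^2/s
Step 2: L = 2*sqrt(D*t)
t = 30 h = 108000 s
L = 2*sqrt(1.76855e-10 * 108000) = 8.741e-03 m


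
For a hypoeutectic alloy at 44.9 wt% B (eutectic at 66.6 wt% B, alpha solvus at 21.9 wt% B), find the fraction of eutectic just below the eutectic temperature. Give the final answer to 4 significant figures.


f_primary = (C_e - C0) / (C_e - C_alpha_max)
f_primary = (66.6 - 44.9) / (66.6 - 21.9)
f_primary = 0.485459
f_eutectic = 1 - 0.485459 = 0.5145


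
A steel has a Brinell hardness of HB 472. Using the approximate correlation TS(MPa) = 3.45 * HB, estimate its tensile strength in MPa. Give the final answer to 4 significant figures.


TS (MPa) = 3.45 * HB
TS = 3.45 * 472
TS = 1628 MPa


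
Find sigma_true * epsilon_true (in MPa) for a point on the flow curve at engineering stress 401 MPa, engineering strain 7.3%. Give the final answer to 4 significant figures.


sigma_true = sigma_eng * (1 + epsilon_eng)
sigma_true = 401 * (1 + 0.073) = 430.273 MPa
epsilon_true = ln(1 + epsilon_eng)
epsilon_true = ln(1 + 0.073) = 0.0704585
sigma_true * epsilon_true = 430.273 * 0.0704585 = 30.32 MPa


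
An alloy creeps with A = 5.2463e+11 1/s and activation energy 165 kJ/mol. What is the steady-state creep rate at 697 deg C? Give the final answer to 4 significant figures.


rate = A * exp(-Q / (R*T))
T = 697 + 273.15 = 970.15 K
rate = 5.2463e+11 * exp(-165e3 / (8.314 * 970.15))
rate = 684.9 1/s


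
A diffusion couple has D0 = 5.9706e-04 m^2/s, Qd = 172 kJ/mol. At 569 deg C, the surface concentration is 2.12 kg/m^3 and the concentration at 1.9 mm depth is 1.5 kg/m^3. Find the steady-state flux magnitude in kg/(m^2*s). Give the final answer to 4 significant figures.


Step 1: D = D0 * exp(-Qd/(R*T))
T = 569 + 273.15 = 842.15 K
D = 5.9706e-04 * exp(-172e3 / (8.314 * 842.15)) = 1.28019e-14 m^2/s
Step 2: J = D * (C1 - C2) / dx
J = 1.28019e-14 * (2.12 - 1.5) / 1.9e-03
J = 4.177e-12 kg/(m^2*s)


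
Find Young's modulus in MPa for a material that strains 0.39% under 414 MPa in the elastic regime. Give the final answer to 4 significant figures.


E = sigma / epsilon
epsilon = 0.39% = 3.9e-03
E = 414 / 3.9e-03
E = 106200 MPa


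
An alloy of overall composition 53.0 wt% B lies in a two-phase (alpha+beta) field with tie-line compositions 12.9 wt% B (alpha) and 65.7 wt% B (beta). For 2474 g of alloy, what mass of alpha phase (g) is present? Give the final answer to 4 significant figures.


f_alpha = (C_beta - C0) / (C_beta - C_alpha)
f_alpha = (65.7 - 53.0) / (65.7 - 12.9) = 0.24053
m_alpha = f_alpha * m_total = 0.24053 * 2474 = 595.1 g


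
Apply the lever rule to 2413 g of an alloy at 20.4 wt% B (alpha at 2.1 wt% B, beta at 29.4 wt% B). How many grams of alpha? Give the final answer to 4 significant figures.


f_alpha = (C_beta - C0) / (C_beta - C_alpha)
f_alpha = (29.4 - 20.4) / (29.4 - 2.1) = 0.32967
m_alpha = f_alpha * m_total = 0.32967 * 2413 = 795.5 g


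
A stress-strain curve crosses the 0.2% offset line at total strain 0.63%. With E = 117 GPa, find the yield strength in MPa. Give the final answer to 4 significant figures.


Offset strain = 0.002
Elastic strain at yield = total_strain - offset = 6.3e-03 - 0.002 = 4.3e-03
sigma_y = E * elastic_strain = 117000 * 4.3e-03
sigma_y = 503.1 MPa


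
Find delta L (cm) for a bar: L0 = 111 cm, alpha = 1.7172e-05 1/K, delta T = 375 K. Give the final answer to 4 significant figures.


dL = L0 * alpha * dT
dL = 111 * 1.7172e-05 * 375
dL = 0.7148 cm


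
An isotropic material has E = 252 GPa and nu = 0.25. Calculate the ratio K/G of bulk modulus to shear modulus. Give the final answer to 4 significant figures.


G = E / (2*(1+nu))
G = 252 / (2*(1+0.25)) = 100.8 GPa
K = E / (3*(1-2*nu))
K = 252 / (3*(1-2*0.25)) = 168 GPa
K/G = 168 / 100.8 = 1.667


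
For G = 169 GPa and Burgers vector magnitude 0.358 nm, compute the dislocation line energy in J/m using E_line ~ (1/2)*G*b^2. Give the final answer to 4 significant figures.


E = G*b^2/2
b = 0.358 nm = 3.58e-10 m
G = 169 GPa = 1.69e+11 Pa
E = 0.5 * 1.69e+11 * (3.58e-10)^2
E = 1.083e-08 J/m


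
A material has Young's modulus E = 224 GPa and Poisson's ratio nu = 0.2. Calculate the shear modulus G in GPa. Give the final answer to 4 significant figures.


G = E / (2*(1+nu))
G = 224 / (2*(1+0.2))
G = 93.33 GPa


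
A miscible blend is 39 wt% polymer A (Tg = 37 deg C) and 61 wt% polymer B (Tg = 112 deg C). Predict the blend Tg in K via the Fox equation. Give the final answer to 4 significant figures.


1/Tg = w1/Tg1 + w2/Tg2 (in Kelvin)
Tg1 = 310.15 K, Tg2 = 385.15 K
1/Tg = 0.39/310.15 + 0.61/385.15
Tg = 352 K


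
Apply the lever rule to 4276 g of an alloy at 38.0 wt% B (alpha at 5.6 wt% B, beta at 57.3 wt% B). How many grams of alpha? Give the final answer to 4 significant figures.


f_alpha = (C_beta - C0) / (C_beta - C_alpha)
f_alpha = (57.3 - 38.0) / (57.3 - 5.6) = 0.373308
m_alpha = f_alpha * m_total = 0.373308 * 4276 = 1596 g


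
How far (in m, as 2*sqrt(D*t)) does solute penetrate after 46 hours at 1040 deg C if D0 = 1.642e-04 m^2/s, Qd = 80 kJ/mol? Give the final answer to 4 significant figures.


Step 1: D = D0 * exp(-Qd/(R*T))
T = 1313.15 K
D = 1.642e-04 * exp(-80e3 / (8.314 * 1313.15)) = 1.07897e-07 m^2/s
Step 2: L = 2*sqrt(D*t)
t = 46 h = 165600 s
L = 2*sqrt(1.07897e-07 * 165600) = 0.2673 m


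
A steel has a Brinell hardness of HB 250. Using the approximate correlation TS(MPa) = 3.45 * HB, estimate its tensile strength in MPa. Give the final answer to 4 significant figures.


TS (MPa) = 3.45 * HB
TS = 3.45 * 250
TS = 862.5 MPa


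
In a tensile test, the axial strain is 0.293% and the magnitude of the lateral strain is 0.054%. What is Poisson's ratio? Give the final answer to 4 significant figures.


nu = -epsilon_lat / epsilon_axial
Lateral strain is contraction (negative), so using magnitudes:
nu = 0.054 / 0.293
nu = 0.1843


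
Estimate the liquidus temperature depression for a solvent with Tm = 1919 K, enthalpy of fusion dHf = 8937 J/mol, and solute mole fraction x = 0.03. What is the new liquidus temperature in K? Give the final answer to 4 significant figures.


dT = R*Tm^2*x / dHf
dT = 8.314 * 1919^2 * 0.03 / 8937
dT = 102.775 K
T_new = 1919 - 102.775 = 1816 K


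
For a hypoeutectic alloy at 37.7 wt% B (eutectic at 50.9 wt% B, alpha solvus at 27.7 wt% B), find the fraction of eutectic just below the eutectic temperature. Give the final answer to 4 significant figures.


f_primary = (C_e - C0) / (C_e - C_alpha_max)
f_primary = (50.9 - 37.7) / (50.9 - 27.7)
f_primary = 0.568966
f_eutectic = 1 - 0.568966 = 0.431


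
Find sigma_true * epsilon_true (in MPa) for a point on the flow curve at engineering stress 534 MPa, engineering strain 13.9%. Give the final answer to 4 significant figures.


sigma_true = sigma_eng * (1 + epsilon_eng)
sigma_true = 534 * (1 + 0.139) = 608.226 MPa
epsilon_true = ln(1 + epsilon_eng)
epsilon_true = ln(1 + 0.139) = 0.130151
sigma_true * epsilon_true = 608.226 * 0.130151 = 79.16 MPa


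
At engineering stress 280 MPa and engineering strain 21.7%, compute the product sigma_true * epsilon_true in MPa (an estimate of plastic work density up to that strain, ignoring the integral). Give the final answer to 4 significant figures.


sigma_true = sigma_eng * (1 + epsilon_eng)
sigma_true = 280 * (1 + 0.217) = 340.76 MPa
epsilon_true = ln(1 + epsilon_eng)
epsilon_true = ln(1 + 0.217) = 0.196389
sigma_true * epsilon_true = 340.76 * 0.196389 = 66.92 MPa


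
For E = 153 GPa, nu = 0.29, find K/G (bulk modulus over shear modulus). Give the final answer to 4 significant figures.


G = E / (2*(1+nu))
G = 153 / (2*(1+0.29)) = 59.3023 GPa
K = E / (3*(1-2*nu))
K = 153 / (3*(1-2*0.29)) = 121.429 GPa
K/G = 121.429 / 59.3023 = 2.048


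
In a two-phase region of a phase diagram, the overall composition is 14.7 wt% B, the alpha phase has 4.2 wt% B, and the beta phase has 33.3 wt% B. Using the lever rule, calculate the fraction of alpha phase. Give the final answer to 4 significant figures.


f_alpha = (C_beta - C0) / (C_beta - C_alpha)
f_alpha = (33.3 - 14.7) / (33.3 - 4.2)
f_alpha = 0.6392


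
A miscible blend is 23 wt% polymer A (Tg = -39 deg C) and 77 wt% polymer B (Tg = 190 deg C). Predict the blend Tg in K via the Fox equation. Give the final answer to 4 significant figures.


1/Tg = w1/Tg1 + w2/Tg2 (in Kelvin)
Tg1 = 234.15 K, Tg2 = 463.15 K
1/Tg = 0.23/234.15 + 0.77/463.15
Tg = 378.1 K


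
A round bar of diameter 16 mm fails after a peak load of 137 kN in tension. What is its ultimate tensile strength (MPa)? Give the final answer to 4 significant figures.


A0 = pi*(d/2)^2 = pi*(16/2)^2 = 201.062 mm^2
UTS = F_max / A0 = 137*1000 / 201.062
UTS = 681.4 MPa


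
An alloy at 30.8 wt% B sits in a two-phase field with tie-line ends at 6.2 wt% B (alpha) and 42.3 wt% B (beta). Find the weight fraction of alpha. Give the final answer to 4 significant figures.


f_alpha = (C_beta - C0) / (C_beta - C_alpha)
f_alpha = (42.3 - 30.8) / (42.3 - 6.2)
f_alpha = 0.3186


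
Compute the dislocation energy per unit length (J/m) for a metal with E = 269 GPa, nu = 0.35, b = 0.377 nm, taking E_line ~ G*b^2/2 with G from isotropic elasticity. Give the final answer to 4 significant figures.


Step 1: G = E / (2*(1+nu))
G = 269 / (2*(1+0.35)) = 99.6296 GPa = 9.96296e+10 Pa
Step 2: E_line = G*b^2/2
b = 0.377 nm = 3.77e-10 m
E_line = 0.5 * 9.96296e+10 * (3.77e-10)^2 = 7.08e-09 J/m


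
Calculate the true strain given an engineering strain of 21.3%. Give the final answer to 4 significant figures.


epsilon_true = ln(1 + epsilon_eng)
epsilon_true = ln(1 + 0.213)
epsilon_true = 0.1931


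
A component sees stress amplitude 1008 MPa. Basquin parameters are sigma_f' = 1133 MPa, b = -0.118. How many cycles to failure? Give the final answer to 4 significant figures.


sigma_a = sigma_f' * (2*Nf)^b
2*Nf = (sigma_a / sigma_f')^(1/b)
2*Nf = (1008 / 1133)^(1/-0.118)
2*Nf = 2.69308
Nf = 1.347 cycles


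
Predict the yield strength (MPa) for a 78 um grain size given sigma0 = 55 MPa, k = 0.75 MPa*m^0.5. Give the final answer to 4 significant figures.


sigma_y = sigma0 + k / sqrt(d)
d = 78 um = 7.8e-05 m
sigma_y = 55 + 0.75 / sqrt(7.8e-05)
sigma_y = 139.9 MPa


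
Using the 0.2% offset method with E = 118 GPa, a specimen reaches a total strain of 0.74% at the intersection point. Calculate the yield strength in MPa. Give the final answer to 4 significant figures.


Offset strain = 0.002
Elastic strain at yield = total_strain - offset = 7.4e-03 - 0.002 = 5.4e-03
sigma_y = E * elastic_strain = 118000 * 5.4e-03
sigma_y = 637.2 MPa


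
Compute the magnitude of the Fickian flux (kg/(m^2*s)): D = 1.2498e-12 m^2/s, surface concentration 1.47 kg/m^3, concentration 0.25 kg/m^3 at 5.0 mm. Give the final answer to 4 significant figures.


J = -D * (dC/dx) = D * (C1 - C2) / dx
J = 1.2498e-12 * (1.47 - 0.25) / 5e-03
J = 3.05e-10 kg/(m^2*s)


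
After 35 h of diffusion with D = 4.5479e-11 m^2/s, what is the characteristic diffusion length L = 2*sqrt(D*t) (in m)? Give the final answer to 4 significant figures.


t = 35 hr = 126000 s
Diffusion length = 2*sqrt(D*t)
= 2*sqrt(4.5479e-11 * 126000)
= 4.788e-03 m


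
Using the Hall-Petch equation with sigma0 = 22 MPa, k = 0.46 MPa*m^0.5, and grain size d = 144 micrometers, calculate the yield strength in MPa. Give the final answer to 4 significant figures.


sigma_y = sigma0 + k / sqrt(d)
d = 144 um = 1.44e-04 m
sigma_y = 22 + 0.46 / sqrt(1.44e-04)
sigma_y = 60.33 MPa


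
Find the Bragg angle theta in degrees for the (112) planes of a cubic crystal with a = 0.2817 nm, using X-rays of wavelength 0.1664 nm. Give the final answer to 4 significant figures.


d = a / sqrt(h^2+k^2+l^2)
d = 0.2817 / sqrt(6) = 0.115004 nm
lambda = 2*d*sin(theta)  =>  sin(theta) = lambda / (2*d)
sin(theta) = 0.1664 / (2 * 0.115004) = 0.723456
theta = 46.34 deg


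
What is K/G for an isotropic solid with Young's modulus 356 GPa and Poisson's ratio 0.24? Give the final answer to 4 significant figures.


G = E / (2*(1+nu))
G = 356 / (2*(1+0.24)) = 143.548 GPa
K = E / (3*(1-2*nu))
K = 356 / (3*(1-2*0.24)) = 228.205 GPa
K/G = 228.205 / 143.548 = 1.59


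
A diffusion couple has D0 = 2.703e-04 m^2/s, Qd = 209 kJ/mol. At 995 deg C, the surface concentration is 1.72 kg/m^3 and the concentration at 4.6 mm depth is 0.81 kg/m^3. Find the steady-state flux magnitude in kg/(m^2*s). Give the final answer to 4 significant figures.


Step 1: D = D0 * exp(-Qd/(R*T))
T = 995 + 273.15 = 1268.15 K
D = 2.703e-04 * exp(-209e3 / (8.314 * 1268.15)) = 6.65121e-13 m^2/s
Step 2: J = D * (C1 - C2) / dx
J = 6.65121e-13 * (1.72 - 0.81) / 4.6e-03
J = 1.316e-10 kg/(m^2*s)


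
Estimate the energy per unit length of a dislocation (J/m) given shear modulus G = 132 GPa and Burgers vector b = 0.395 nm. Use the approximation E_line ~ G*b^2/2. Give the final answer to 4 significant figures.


E = G*b^2/2
b = 0.395 nm = 3.95e-10 m
G = 132 GPa = 1.32e+11 Pa
E = 0.5 * 1.32e+11 * (3.95e-10)^2
E = 1.03e-08 J/m


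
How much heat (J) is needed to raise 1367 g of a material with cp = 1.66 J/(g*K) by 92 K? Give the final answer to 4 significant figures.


Q = m * cp * dT
Q = 1367 * 1.66 * 92
Q = 208800 J


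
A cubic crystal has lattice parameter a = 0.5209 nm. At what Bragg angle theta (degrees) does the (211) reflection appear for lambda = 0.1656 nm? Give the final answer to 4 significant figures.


d = a / sqrt(h^2+k^2+l^2)
d = 0.5209 / sqrt(6) = 0.212657 nm
lambda = 2*d*sin(theta)  =>  sin(theta) = lambda / (2*d)
sin(theta) = 0.1656 / (2 * 0.212657) = 0.38936
theta = 22.91 deg


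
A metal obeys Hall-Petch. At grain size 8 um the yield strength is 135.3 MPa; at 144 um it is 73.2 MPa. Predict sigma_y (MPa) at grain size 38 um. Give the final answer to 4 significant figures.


sigma_y = sigma0 + k / sqrt(d)
1/sqrt(d1) = 1/sqrt(8e-06) = 353.553;  1/sqrt(d2) = 83.3333
k = (sigma1 - sigma2) / (1/sqrt(d1) - 1/sqrt(d2)) = (135.3 - 73.2) / (353.553 - 83.3333) = 0.229813 MPa*m^0.5
sigma0 = sigma1 - k/sqrt(d1) = 135.3 - 0.229813*353.553 = 54.0489 MPa
sigma_y(d3) = 54.0489 + 0.229813 / sqrt(3.8e-05) = 91.33 MPa


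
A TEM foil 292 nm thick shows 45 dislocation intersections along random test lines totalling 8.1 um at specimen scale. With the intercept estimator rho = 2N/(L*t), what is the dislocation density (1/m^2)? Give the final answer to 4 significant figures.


rho = 2N / (L * t)
L = 8.1 um = 8.1e-06 m, t = 292 nm = 2.92e-07 m
rho = 2 * 45 / (8.1e-06 * 2.92e-07)
rho = 3.805e+13 1/m^2


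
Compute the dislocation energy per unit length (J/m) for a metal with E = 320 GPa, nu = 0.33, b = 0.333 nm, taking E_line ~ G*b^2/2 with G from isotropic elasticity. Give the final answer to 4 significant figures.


Step 1: G = E / (2*(1+nu))
G = 320 / (2*(1+0.33)) = 120.301 GPa = 1.20301e+11 Pa
Step 2: E_line = G*b^2/2
b = 0.333 nm = 3.33e-10 m
E_line = 0.5 * 1.20301e+11 * (3.33e-10)^2 = 6.67e-09 J/m


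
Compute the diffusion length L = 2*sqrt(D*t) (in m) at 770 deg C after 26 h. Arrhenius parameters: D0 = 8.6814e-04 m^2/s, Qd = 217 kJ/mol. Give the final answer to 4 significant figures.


Step 1: D = D0 * exp(-Qd/(R*T))
T = 1043.15 K
D = 8.6814e-04 * exp(-217e3 / (8.314 * 1043.15)) = 1.18073e-14 m^2/s
Step 2: L = 2*sqrt(D*t)
t = 26 h = 93600 s
L = 2*sqrt(1.18073e-14 * 93600) = 6.649e-05 m


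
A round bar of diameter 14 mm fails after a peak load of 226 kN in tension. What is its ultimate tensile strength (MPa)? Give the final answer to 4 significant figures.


A0 = pi*(d/2)^2 = pi*(14/2)^2 = 153.938 mm^2
UTS = F_max / A0 = 226*1000 / 153.938
UTS = 1468 MPa


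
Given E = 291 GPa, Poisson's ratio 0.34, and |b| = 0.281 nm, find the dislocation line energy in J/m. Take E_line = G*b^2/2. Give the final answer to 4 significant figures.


Step 1: G = E / (2*(1+nu))
G = 291 / (2*(1+0.34)) = 108.582 GPa = 1.08582e+11 Pa
Step 2: E_line = G*b^2/2
b = 0.281 nm = 2.81e-10 m
E_line = 0.5 * 1.08582e+11 * (2.81e-10)^2 = 4.287e-09 J/m


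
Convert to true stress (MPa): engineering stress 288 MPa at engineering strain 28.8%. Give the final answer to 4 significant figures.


sigma_true = sigma_eng * (1 + epsilon_eng)
sigma_true = 288 * (1 + 0.288)
sigma_true = 370.9 MPa


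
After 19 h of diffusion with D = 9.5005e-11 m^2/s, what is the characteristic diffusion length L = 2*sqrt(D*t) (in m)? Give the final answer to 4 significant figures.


t = 19 hr = 68400 s
Diffusion length = 2*sqrt(D*t)
= 2*sqrt(9.5005e-11 * 68400)
= 5.098e-03 m


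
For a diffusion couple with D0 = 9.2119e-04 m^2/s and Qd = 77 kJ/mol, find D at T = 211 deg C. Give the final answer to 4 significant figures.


D = D0 * exp(-Qd / (R*T))
T = 484.15 K
D = 9.2119e-04 * exp(-77e3 / (8.314 * 484.15))
D = 4.535e-12 m^2/s


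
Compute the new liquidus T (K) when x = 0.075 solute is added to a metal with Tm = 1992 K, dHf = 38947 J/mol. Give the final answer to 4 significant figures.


dT = R*Tm^2*x / dHf
dT = 8.314 * 1992^2 * 0.075 / 38947
dT = 63.5296 K
T_new = 1992 - 63.5296 = 1928 K


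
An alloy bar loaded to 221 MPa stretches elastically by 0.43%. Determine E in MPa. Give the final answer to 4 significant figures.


E = sigma / epsilon
epsilon = 0.43% = 4.3e-03
E = 221 / 4.3e-03
E = 51400 MPa


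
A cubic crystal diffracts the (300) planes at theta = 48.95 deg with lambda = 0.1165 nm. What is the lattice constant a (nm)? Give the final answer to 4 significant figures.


d = lambda / (2*sin(theta))
d = 0.1165 / (2*sin(48.95 deg))
d = 0.0772406 nm
a = d * sqrt(h^2+k^2+l^2) = 0.0772406 * sqrt(9)
a = 0.2317 nm


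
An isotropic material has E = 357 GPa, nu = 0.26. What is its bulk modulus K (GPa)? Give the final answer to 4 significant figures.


K = E / (3*(1-2*nu))
K = 357 / (3*(1-2*0.26))
K = 247.9 GPa


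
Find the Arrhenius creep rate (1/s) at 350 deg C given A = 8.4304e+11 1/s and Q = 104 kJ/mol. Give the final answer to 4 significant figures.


rate = A * exp(-Q / (R*T))
T = 350 + 273.15 = 623.15 K
rate = 8.4304e+11 * exp(-104e3 / (8.314 * 623.15))
rate = 1614 1/s


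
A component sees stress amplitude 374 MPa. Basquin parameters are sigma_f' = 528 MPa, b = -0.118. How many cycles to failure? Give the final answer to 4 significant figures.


sigma_a = sigma_f' * (2*Nf)^b
2*Nf = (sigma_a / sigma_f')^(1/b)
2*Nf = (374 / 528)^(1/-0.118)
2*Nf = 18.5854
Nf = 9.293 cycles


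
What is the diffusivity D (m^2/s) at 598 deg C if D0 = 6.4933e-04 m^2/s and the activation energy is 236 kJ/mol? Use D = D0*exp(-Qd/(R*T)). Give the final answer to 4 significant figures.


D = D0 * exp(-Qd / (R*T))
T = 871.15 K
D = 6.4933e-04 * exp(-236e3 / (8.314 * 871.15))
D = 4.584e-18 m^2/s


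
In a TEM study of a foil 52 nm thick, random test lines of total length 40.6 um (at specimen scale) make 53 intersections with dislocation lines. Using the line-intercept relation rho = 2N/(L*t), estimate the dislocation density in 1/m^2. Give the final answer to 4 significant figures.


rho = 2N / (L * t)
L = 40.6 um = 4.06e-05 m, t = 52 nm = 5.2e-08 m
rho = 2 * 53 / (4.06e-05 * 5.2e-08)
rho = 5.021e+13 1/m^2


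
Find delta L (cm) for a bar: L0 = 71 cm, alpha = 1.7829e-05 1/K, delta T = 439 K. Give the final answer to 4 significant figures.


dL = L0 * alpha * dT
dL = 71 * 1.7829e-05 * 439
dL = 0.5557 cm


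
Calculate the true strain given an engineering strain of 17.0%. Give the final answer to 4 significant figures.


epsilon_true = ln(1 + epsilon_eng)
epsilon_true = ln(1 + 0.17)
epsilon_true = 0.157


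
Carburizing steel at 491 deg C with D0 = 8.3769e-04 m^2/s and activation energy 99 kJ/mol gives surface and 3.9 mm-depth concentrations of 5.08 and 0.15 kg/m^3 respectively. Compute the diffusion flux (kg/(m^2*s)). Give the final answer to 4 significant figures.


Step 1: D = D0 * exp(-Qd/(R*T))
T = 491 + 273.15 = 764.15 K
D = 8.3769e-04 * exp(-99e3 / (8.314 * 764.15)) = 1.43068e-10 m^2/s
Step 2: J = D * (C1 - C2) / dx
J = 1.43068e-10 * (5.08 - 0.15) / 3.9e-03
J = 1.809e-07 kg/(m^2*s)


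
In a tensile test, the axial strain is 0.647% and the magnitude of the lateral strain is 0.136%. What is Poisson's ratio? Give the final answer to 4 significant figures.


nu = -epsilon_lat / epsilon_axial
Lateral strain is contraction (negative), so using magnitudes:
nu = 0.136 / 0.647
nu = 0.2102


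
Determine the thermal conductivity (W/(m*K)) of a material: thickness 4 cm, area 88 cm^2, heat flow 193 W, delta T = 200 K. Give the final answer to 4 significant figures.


k = Q*L / (A*dT)
L = 0.04 m, A = 8.8e-03 m^2
k = 193 * 0.04 / (8.8e-03 * 200)
k = 4.386 W/(m*K)


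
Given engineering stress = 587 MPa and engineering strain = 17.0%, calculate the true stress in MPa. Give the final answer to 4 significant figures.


sigma_true = sigma_eng * (1 + epsilon_eng)
sigma_true = 587 * (1 + 0.17)
sigma_true = 686.8 MPa


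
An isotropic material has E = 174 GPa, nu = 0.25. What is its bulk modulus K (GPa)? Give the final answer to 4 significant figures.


K = E / (3*(1-2*nu))
K = 174 / (3*(1-2*0.25))
K = 116 GPa


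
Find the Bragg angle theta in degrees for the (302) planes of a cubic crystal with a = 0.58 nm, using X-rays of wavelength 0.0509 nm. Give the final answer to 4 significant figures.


d = a / sqrt(h^2+k^2+l^2)
d = 0.58 / sqrt(13) = 0.160863 nm
lambda = 2*d*sin(theta)  =>  sin(theta) = lambda / (2*d)
sin(theta) = 0.0509 / (2 * 0.160863) = 0.158209
theta = 9.103 deg


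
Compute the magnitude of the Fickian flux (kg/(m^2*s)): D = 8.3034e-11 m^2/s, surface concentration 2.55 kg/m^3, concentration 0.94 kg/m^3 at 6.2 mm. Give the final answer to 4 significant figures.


J = -D * (dC/dx) = D * (C1 - C2) / dx
J = 8.3034e-11 * (2.55 - 0.94) / 6.2e-03
J = 2.156e-08 kg/(m^2*s)


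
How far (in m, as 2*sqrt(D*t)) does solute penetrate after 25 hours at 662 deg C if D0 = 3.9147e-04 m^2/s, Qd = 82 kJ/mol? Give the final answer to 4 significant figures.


Step 1: D = D0 * exp(-Qd/(R*T))
T = 935.15 K
D = 3.9147e-04 * exp(-82e3 / (8.314 * 935.15)) = 1.02864e-08 m^2/s
Step 2: L = 2*sqrt(D*t)
t = 25 h = 90000 s
L = 2*sqrt(1.02864e-08 * 90000) = 0.06085 m


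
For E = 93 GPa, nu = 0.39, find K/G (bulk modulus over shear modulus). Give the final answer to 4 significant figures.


G = E / (2*(1+nu))
G = 93 / (2*(1+0.39)) = 33.4532 GPa
K = E / (3*(1-2*nu))
K = 93 / (3*(1-2*0.39)) = 140.909 GPa
K/G = 140.909 / 33.4532 = 4.212


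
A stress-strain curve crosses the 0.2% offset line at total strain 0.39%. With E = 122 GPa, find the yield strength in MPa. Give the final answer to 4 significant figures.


Offset strain = 0.002
Elastic strain at yield = total_strain - offset = 3.9e-03 - 0.002 = 1.9e-03
sigma_y = E * elastic_strain = 122000 * 1.9e-03
sigma_y = 231.8 MPa


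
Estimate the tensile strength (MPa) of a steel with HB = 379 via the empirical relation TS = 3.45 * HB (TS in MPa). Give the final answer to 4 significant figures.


TS (MPa) = 3.45 * HB
TS = 3.45 * 379
TS = 1308 MPa


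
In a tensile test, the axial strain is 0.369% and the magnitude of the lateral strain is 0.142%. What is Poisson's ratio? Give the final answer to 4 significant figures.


nu = -epsilon_lat / epsilon_axial
Lateral strain is contraction (negative), so using magnitudes:
nu = 0.142 / 0.369
nu = 0.3848


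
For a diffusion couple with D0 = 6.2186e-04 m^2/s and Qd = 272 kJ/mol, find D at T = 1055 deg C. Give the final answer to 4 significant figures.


D = D0 * exp(-Qd / (R*T))
T = 1328.15 K
D = 6.2186e-04 * exp(-272e3 / (8.314 * 1328.15))
D = 1.247e-14 m^2/s


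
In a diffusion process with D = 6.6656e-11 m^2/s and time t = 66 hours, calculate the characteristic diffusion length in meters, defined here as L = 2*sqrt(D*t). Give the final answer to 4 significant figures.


t = 66 hr = 237600 s
Diffusion length = 2*sqrt(D*t)
= 2*sqrt(6.6656e-11 * 237600)
= 7.959e-03 m


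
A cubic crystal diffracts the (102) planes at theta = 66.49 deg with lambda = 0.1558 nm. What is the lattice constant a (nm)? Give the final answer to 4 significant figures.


d = lambda / (2*sin(theta))
d = 0.1558 / (2*sin(66.49 deg))
d = 0.0849518 nm
a = d * sqrt(h^2+k^2+l^2) = 0.0849518 * sqrt(5)
a = 0.19 nm


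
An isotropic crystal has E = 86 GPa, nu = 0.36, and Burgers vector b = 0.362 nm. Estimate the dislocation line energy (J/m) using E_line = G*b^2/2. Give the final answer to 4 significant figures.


Step 1: G = E / (2*(1+nu))
G = 86 / (2*(1+0.36)) = 31.6176 GPa = 3.16176e+10 Pa
Step 2: E_line = G*b^2/2
b = 0.362 nm = 3.62e-10 m
E_line = 0.5 * 3.16176e+10 * (3.62e-10)^2 = 2.072e-09 J/m


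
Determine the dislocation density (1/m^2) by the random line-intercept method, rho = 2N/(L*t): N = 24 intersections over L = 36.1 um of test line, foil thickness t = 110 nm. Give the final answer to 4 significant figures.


rho = 2N / (L * t)
L = 36.1 um = 3.61e-05 m, t = 110 nm = 1.1e-07 m
rho = 2 * 24 / (3.61e-05 * 1.1e-07)
rho = 1.209e+13 1/m^2


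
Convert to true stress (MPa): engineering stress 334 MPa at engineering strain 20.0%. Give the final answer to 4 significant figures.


sigma_true = sigma_eng * (1 + epsilon_eng)
sigma_true = 334 * (1 + 0.2)
sigma_true = 400.8 MPa


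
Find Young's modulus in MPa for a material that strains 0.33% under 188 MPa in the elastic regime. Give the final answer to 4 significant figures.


E = sigma / epsilon
epsilon = 0.33% = 3.3e-03
E = 188 / 3.3e-03
E = 56970 MPa


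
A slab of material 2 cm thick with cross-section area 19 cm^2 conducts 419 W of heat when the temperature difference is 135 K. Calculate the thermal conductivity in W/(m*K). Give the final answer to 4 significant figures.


k = Q*L / (A*dT)
L = 0.02 m, A = 1.9e-03 m^2
k = 419 * 0.02 / (1.9e-03 * 135)
k = 32.67 W/(m*K)


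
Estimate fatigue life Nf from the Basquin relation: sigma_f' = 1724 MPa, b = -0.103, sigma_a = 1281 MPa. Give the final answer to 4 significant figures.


sigma_a = sigma_f' * (2*Nf)^b
2*Nf = (sigma_a / sigma_f')^(1/b)
2*Nf = (1281 / 1724)^(1/-0.103)
2*Nf = 17.8777
Nf = 8.939 cycles


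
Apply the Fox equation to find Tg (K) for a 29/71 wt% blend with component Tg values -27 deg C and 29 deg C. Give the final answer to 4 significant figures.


1/Tg = w1/Tg1 + w2/Tg2 (in Kelvin)
Tg1 = 246.15 K, Tg2 = 302.15 K
1/Tg = 0.29/246.15 + 0.71/302.15
Tg = 283.4 K


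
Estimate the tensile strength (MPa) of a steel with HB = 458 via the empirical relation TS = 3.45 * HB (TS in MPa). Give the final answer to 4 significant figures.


TS (MPa) = 3.45 * HB
TS = 3.45 * 458
TS = 1580 MPa


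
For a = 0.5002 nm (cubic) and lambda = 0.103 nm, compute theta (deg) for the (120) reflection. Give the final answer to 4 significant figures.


d = a / sqrt(h^2+k^2+l^2)
d = 0.5002 / sqrt(5) = 0.223696 nm
lambda = 2*d*sin(theta)  =>  sin(theta) = lambda / (2*d)
sin(theta) = 0.103 / (2 * 0.223696) = 0.230223
theta = 13.31 deg


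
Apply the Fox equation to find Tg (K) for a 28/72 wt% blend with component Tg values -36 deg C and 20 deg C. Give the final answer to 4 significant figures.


1/Tg = w1/Tg1 + w2/Tg2 (in Kelvin)
Tg1 = 237.15 K, Tg2 = 293.15 K
1/Tg = 0.28/237.15 + 0.72/293.15
Tg = 275 K


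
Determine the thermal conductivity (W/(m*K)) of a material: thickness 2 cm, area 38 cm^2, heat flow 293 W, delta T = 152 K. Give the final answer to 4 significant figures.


k = Q*L / (A*dT)
L = 0.02 m, A = 3.8e-03 m^2
k = 293 * 0.02 / (3.8e-03 * 152)
k = 10.15 W/(m*K)


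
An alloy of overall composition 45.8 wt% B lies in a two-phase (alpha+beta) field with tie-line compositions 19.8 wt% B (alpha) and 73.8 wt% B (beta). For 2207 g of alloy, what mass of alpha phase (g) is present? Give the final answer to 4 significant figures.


f_alpha = (C_beta - C0) / (C_beta - C_alpha)
f_alpha = (73.8 - 45.8) / (73.8 - 19.8) = 0.518519
m_alpha = f_alpha * m_total = 0.518519 * 2207 = 1144 g


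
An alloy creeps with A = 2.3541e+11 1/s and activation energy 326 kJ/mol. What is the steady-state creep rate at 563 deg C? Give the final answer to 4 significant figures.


rate = A * exp(-Q / (R*T))
T = 563 + 273.15 = 836.15 K
rate = 2.3541e+11 * exp(-326e3 / (8.314 * 836.15))
rate = 1.013e-09 1/s


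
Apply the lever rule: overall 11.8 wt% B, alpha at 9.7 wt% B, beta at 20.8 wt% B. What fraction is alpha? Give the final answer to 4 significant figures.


f_alpha = (C_beta - C0) / (C_beta - C_alpha)
f_alpha = (20.8 - 11.8) / (20.8 - 9.7)
f_alpha = 0.8108


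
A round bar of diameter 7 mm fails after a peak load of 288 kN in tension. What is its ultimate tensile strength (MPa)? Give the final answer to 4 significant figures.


A0 = pi*(d/2)^2 = pi*(7/2)^2 = 38.4845 mm^2
UTS = F_max / A0 = 288*1000 / 38.4845
UTS = 7484 MPa


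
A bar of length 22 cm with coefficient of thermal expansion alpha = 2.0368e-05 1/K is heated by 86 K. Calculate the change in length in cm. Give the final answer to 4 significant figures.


dL = L0 * alpha * dT
dL = 22 * 2.0368e-05 * 86
dL = 0.03854 cm


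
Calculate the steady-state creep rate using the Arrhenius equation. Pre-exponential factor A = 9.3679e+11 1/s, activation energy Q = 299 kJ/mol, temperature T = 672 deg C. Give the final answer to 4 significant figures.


rate = A * exp(-Q / (R*T))
T = 672 + 273.15 = 945.15 K
rate = 9.3679e+11 * exp(-299e3 / (8.314 * 945.15))
rate = 2.796e-05 1/s
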